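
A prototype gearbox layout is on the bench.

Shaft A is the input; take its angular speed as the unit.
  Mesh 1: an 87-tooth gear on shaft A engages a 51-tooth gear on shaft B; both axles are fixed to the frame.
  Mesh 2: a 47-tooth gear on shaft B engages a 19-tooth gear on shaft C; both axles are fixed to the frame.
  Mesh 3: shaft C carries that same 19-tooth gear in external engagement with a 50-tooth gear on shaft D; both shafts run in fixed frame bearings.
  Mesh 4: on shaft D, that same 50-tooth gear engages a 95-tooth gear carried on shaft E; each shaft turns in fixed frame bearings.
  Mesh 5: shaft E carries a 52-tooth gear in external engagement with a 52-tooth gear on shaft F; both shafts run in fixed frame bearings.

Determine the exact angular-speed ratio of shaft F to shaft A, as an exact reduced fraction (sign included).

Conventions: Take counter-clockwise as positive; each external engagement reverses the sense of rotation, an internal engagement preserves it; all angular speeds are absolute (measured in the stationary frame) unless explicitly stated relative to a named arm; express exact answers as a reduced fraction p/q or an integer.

-1363/1615

class = fixed-axis compound train [5 meshes; 5 ratios multiply, 5 sense flips]
mesh 1 [87T→51T]: running ratio 29/17, sense −
mesh 2 [47T→19T]: running ratio 1363/323, sense +
mesh 3 [19T→50T]: running ratio 1363/850, sense −
mesh 4 [50T→95T]: running ratio 1363/1615, sense +
mesh 5 [52T→52T]: running ratio 1363/1615, sense −
ω_out/ω_in = -1363/1615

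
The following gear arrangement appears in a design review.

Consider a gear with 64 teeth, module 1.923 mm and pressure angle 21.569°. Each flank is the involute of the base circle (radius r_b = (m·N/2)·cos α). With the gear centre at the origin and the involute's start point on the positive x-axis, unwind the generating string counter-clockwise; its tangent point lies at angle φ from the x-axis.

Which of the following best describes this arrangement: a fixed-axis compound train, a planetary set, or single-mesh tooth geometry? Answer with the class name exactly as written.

single-mesh tooth geometry

class = single-mesh tooth geometry [base-circle involute, m = 1.923, 64T]
classification: single-mesh tooth geometry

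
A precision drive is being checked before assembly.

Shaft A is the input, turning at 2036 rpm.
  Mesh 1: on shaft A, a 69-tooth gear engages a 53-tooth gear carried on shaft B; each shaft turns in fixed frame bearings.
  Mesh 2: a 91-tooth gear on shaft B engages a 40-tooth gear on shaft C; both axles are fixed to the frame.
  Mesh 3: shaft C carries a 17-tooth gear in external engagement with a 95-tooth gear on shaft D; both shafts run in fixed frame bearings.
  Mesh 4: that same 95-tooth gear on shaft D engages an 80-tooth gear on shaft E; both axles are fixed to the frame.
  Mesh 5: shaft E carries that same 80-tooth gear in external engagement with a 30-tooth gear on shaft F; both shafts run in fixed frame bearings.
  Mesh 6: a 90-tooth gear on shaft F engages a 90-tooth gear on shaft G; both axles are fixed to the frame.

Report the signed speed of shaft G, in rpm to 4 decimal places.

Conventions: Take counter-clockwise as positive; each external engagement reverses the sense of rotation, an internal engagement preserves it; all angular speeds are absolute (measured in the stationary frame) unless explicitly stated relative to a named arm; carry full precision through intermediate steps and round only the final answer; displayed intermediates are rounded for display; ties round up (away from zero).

class = fixed-axis compound train [6 meshes; 6 ratios multiply, 6 sense flips]
mesh 1 [69T→53T]: ω = 2036.0000×69/53 = 2650.6415 rpm, sense flips to −
mesh 2 [91T→40T]: ω = 2650.6415×91/40 = 6030.2094 rpm, sense flips to +
mesh 3 [17T→95T]: ω = 6030.2094×17/95 = 1079.0901 rpm, sense flips to −
mesh 4 [95T→80T]: ω = 1079.0901×95/80 = 1281.4195 rpm, sense flips to +
mesh 5 [80T→30T]: ω = 1281.4195×80/30 = 3417.1187 rpm, sense flips to −
mesh 6 [90T→90T]: ω = 3417.1187×90/90 = 3417.1187 rpm, sense flips to +
signed output speed = +3417.1187 rpm

+3417.1187 rpm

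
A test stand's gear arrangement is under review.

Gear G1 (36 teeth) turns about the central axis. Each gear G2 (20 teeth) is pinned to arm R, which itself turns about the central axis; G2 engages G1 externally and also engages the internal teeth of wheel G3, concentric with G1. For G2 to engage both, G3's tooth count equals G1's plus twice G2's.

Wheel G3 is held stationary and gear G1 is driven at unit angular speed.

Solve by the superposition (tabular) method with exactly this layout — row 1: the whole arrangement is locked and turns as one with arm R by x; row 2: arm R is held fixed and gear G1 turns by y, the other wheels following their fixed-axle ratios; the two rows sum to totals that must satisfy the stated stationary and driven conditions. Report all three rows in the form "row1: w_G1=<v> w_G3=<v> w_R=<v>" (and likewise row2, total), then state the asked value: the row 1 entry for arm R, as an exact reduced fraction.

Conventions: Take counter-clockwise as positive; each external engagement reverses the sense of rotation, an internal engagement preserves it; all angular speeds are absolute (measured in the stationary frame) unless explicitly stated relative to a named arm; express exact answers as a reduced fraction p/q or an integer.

row1: w_G1=9/28 w_G3=9/28 w_R=9/28
row2: w_G1=19/28 w_G3=-9/28 w_R=0
total: w_G1=1 w_G3=0 w_R=9/28
asked value: 9/28

planetary set (36T centre, 20T on arm, 76T internal) — Willis relation
row 1 — lock + rotate with arm: ω_sun = ω_ring = ω_arm = x
row 2 — arm fixed, fixed-axis ratios: sun y, ring −(36/76)·y, arm 0
boundary: total ω_ring = x − (36/76)·y = 0 and total ω_sun = x + y = 1  ⇒  y = 19/28, x = 9/28
row 2 ring = −(36/76)·19/28 = -9/28
totals (row 1 + row 2): sun 9/28 + 19/28 = 1, ring 9/28 + (-9/28) = 0, arm 9/28 + 0 = 9/28
asked cell (row1, arm) = 9/28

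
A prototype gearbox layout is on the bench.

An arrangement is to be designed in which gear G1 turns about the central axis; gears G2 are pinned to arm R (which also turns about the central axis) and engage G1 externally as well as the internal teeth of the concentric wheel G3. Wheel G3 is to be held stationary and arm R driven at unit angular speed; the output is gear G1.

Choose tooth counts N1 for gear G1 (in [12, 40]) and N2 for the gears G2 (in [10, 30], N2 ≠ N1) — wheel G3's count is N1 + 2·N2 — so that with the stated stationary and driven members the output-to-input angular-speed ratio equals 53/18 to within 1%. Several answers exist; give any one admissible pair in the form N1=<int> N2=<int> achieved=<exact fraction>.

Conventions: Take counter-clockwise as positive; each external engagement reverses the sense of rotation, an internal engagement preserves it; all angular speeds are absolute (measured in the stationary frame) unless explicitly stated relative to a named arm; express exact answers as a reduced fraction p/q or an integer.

design class (target 53/18): planetary set
Willis with ω_ring = 0: ω_sun/ω_arm = (N1+N3)/N1; set equal to 53/18  ⇒  N3/N1 = 53/18 − 1 = 35/18
N3 = N1 + 2·N2  ⇒  N2/N1 = (N3/N1 − 1)/2 = (35/18 − 1)/2 = 17/36
smallest multiple with N1 ≥ 12 and N2 ≥ 10: k = 1  ⇒  N1 = 1·36 = 36, N2 = 1·17 = 17 (N1 ≤ 40, N2 ≤ 30, N2 ≠ N1 ✓), N3 = 36 + 2·17 = 70
check: (N1+N3)/N1 with N1 = 36, N3 = 70 gives 53/18; |achieved − target| = 0 ≤ 53/1800 ✓

N1=36 N2=17 achieved=53/18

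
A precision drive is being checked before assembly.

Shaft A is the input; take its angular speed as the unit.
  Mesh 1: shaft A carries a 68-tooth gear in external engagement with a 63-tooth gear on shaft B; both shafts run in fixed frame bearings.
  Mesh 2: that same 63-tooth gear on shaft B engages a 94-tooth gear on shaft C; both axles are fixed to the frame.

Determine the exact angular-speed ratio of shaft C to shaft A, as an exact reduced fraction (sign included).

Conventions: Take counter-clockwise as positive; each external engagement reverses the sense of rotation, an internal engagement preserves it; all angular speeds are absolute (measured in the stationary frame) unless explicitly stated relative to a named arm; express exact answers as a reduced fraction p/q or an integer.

class = fixed-axis compound train [2 meshes; 2 ratios multiply, 2 sense flips]
mesh 1 [68T→63T]: running ratio 68/63, sense −
mesh 2 [63T→94T]: running ratio 34/47, sense +
ω_out/ω_in = 34/47

34/47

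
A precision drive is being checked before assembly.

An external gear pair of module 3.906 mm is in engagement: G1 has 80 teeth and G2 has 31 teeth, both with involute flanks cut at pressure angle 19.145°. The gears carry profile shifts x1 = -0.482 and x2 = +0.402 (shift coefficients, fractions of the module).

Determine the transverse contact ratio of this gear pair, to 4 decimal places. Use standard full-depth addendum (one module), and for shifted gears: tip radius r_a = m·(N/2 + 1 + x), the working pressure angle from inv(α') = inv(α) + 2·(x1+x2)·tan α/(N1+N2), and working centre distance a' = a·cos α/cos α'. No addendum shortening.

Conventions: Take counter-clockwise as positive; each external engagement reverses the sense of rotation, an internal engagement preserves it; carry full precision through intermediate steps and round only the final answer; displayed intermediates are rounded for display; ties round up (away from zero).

1.7215

class = single-mesh tooth geometry [involute pair 80T × 31T, m = 3.906]
base radii: r_b1 = 147.598619, r_b2 = 57.194465
tip radii: r_a1 = 158.263308, r_a2 = 66.019212
inv(α') = inv(19.145°) + 2·(-0.482+0.402)·tan α/(80+31) = 0.01251717  ⇒  α' = 18.90384°
a' = a·cos α / cos α' = 216.7830·cos 19.145°/cos 18.90384° = 216.468618
action lengths: √(r_a1²−r_b1²) = 57.113240, √(r_a2²−r_b2²) = 32.974680
base pitch p_b = π·m·cos α = 11.592368
CR = (57.113240 + 32.974680 − 216.468618·sin 18.90384°)/11.592368 = 1.721496
contact ratio ≈ 1.7215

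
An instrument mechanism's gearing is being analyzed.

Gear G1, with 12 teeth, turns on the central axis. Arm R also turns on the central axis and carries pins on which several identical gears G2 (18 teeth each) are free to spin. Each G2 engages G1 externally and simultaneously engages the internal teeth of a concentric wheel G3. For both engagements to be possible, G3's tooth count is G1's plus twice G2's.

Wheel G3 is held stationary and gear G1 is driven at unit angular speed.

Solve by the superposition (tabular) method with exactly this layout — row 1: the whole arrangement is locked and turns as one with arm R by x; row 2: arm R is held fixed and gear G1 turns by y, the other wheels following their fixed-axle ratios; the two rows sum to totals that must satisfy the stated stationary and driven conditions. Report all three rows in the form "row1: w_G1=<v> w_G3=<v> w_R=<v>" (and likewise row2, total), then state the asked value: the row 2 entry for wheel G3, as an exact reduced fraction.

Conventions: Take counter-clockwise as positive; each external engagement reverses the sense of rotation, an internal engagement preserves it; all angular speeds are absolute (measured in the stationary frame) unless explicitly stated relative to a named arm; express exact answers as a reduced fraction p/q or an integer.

row1: w_G1=1/5 w_G3=1/5 w_R=1/5
row2: w_G1=4/5 w_G3=-1/5 w_R=0
total: w_G1=1 w_G3=0 w_R=1/5
asked value: -1/5

topology: planetary set — G1 12T / G2 18T / G3 48T, arm = carrier (Willis)
row 1 (train locked, turned with arm): all members turn x
row 2 — arm fixed, fixed-axis ratios: sun y, ring −(12/48)·y, arm 0
boundary: total ω_ring = x − (12/48)·y = 0 and total ω_sun = x + y = 1  ⇒  y = 4/5, x = 1/5
row 2 ring = −(12/48)·4/5 = -1/5
totals (row 1 + row 2): sun 1/5 + 4/5 = 1, ring 1/5 + (-1/5) = 0, arm 1/5 + 0 = 1/5
asked cell (row2, ring) = -1/5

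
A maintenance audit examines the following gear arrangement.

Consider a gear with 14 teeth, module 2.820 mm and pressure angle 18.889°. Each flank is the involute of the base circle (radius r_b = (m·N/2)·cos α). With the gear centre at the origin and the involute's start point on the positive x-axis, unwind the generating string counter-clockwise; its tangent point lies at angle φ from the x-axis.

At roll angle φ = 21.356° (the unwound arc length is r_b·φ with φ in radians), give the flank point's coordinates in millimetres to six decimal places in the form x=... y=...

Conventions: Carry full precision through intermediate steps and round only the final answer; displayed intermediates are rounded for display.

class = single-mesh tooth geometry [base-circle involute, m = 2.820, 14T]
pitch radius r_p = m·N/2 = 2.820·14/2 = 19.740000
base radius r_b = r_p·cos α = 19.740000·cos 18.889° = 18.676952
roll angle φ = 21.356° = 0.37273252 rad
x = r_b·(cos φ + φ·sin φ) = 19.929627
y = r_b·(sin φ − φ·cos φ) = 0.317930

x=19.929627 y=0.317930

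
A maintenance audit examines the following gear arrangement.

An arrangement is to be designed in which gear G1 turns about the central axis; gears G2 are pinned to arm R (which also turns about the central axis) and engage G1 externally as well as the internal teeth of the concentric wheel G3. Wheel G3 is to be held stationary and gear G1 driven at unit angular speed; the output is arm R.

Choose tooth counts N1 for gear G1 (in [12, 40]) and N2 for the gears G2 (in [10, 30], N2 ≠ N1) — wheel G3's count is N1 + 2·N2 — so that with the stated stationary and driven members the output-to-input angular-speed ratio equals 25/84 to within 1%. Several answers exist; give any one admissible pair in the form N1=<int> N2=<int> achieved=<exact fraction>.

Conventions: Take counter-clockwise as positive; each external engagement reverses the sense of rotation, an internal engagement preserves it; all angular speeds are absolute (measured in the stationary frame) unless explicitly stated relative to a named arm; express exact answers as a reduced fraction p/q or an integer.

N1=25 N2=17 achieved=25/84

design class (target 25/84): planetary set
Willis with ω_ring = 0: ω_arm/ω_sun = N1/(N1+N3); set equal to 25/84  ⇒  N3/N1 = 1/(25/84) − 1 = 59/25
N3 = N1 + 2·N2  ⇒  N2/N1 = (N3/N1 − 1)/2 = (59/25 − 1)/2 = 17/25
smallest multiple with N1 ≥ 12 and N2 ≥ 10: k = 1  ⇒  N1 = 1·25 = 25, N2 = 1·17 = 17 (N1 ≤ 40, N2 ≤ 30, N2 ≠ N1 ✓), N3 = 25 + 2·17 = 59
check: N1/(N1+N3) with N1 = 25, N3 = 59 gives 25/84; |achieved − target| = 0 ≤ 1/336 ✓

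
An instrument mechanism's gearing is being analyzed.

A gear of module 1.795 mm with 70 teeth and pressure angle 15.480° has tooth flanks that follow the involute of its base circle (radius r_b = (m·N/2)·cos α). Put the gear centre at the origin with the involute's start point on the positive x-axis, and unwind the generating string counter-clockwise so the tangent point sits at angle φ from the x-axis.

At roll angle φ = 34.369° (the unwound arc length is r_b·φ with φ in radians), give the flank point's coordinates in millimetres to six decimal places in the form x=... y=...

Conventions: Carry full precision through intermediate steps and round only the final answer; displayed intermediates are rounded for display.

recognized (one wheel, involute flank): single-mesh tooth geometry, m = 1.795, N = 70
pitch radius r_p = m·N/2 = 1.795·70/2 = 62.825000
base radius r_b = r_p·cos α = 62.825000·cos 15.480° = 60.545940
roll angle φ = 34.369° = 0.59985221 rad
x = r_b·(cos φ + φ·sin φ) = 70.478376
y = r_b·(sin φ − φ·cos φ) = 4.201346

x=70.478376 y=4.201346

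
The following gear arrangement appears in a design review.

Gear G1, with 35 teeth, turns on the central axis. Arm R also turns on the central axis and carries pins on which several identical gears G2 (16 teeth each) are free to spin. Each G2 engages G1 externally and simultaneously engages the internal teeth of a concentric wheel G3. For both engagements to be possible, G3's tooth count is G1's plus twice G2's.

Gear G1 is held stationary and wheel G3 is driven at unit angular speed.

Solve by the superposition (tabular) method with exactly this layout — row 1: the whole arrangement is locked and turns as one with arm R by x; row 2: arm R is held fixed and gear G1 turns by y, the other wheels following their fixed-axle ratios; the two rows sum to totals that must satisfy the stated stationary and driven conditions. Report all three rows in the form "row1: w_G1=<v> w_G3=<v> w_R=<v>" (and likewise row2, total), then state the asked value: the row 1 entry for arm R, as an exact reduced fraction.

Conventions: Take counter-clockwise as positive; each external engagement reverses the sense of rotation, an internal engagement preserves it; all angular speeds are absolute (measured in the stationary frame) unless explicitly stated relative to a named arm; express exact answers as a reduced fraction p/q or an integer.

row1: w_G1=67/102 w_G3=67/102 w_R=67/102
row2: w_G1=-67/102 w_G3=35/102 w_R=0
total: w_G1=0 w_G3=1 w_R=67/102
asked value: 67/102

class = planetary set [G3 = 35+2·16 = 67; Willis about the carrier]
row 1 (train locked, turned with arm): all members turn x
row 2: sun turns y, ring = −(35/67)·y, arm 0
boundary: total ω_sun = x + y = 0 and total ω_ring = x − (35/67)·y = 1  ⇒  y = -67/102, x = 67/102
row 2 ring = −(35/67)·(-67/102) = 35/102
totals (row 1 + row 2): sun 67/102 + (-67/102) = 0, ring 67/102 + 35/102 = 1, arm 67/102 + 0 = 67/102
asked cell (row1, arm) = 67/102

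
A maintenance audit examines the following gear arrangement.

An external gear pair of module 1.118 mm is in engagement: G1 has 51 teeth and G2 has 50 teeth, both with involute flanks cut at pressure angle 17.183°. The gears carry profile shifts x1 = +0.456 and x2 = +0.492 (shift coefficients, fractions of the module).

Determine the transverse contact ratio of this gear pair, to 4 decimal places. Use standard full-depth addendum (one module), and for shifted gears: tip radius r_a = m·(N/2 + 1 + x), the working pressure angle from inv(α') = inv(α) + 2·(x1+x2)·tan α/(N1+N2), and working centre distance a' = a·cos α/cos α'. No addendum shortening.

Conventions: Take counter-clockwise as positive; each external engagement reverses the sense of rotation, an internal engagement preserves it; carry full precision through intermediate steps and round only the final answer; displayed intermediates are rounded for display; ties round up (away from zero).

topology: single-mesh involute geometry — m = 1.118, 51T/50T pair
base radii: r_b1 = 27.236531, r_b2 = 26.702481
tip radii: r_a1 = 30.136808, r_a2 = 29.618056
inv(α') = inv(17.183°) + 2·(+0.456+0.492)·tan α/(51+50) = 0.01513156  ⇒  α' = 20.09774°
a' = a·cos α / cos α' = 56.4590·cos 17.183°/cos 20.09774° = 57.436442
action lengths: √(r_a1²−r_b1²) = 12.899557, √(r_a2²−r_b2²) = 12.814317
base pitch p_b = π·m·cos α = 3.355533
CR = (12.899557 + 12.814317 − 57.436442·sin 20.09774°)/3.355533 = 1.781361
contact ratio ≈ 1.7814

1.7814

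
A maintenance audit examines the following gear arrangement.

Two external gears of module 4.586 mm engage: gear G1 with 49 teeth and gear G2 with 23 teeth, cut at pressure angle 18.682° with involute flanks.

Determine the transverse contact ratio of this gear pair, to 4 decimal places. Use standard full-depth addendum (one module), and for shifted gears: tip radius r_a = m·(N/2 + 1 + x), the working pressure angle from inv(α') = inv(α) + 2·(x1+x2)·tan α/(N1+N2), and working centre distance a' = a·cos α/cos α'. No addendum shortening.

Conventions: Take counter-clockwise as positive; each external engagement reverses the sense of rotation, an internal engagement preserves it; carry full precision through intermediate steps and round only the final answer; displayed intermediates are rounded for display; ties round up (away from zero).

1.7343

recognized (one external pair, fixed centres): single-mesh tooth geometry, m = 4.586, N1 = 49, N2 = 23
base radii: r_b1 = 106.437017, r_b2 = 49.960232
tip radii: r_a1 = 116.943000, r_a2 = 57.325000
no profile shift: α' = α, a' = a
action lengths: √(r_a1²−r_b1²) = 48.444057, √(r_a2²−r_b2²) = 28.109265
base pitch p_b = π·m·cos α = 13.648235
CR = (48.444057 + 28.109265 − 165.096000·sin 18.68200°)/13.648235 = 1.734329
contact ratio ≈ 1.7343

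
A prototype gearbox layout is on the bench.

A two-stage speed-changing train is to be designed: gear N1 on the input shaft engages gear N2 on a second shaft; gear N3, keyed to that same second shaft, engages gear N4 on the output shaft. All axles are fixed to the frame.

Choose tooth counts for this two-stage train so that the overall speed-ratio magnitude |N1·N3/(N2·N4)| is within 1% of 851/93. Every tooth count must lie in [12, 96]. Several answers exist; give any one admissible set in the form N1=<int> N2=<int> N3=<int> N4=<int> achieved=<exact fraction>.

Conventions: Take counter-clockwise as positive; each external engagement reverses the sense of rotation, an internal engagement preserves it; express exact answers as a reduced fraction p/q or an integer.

design class (target 851/93): fixed-axis compound train
target = 851/93 in lowest terms: an exact hit needs N1·N3 = k·851 and N2·N4 = k·93 for one integer k, every count in [12, 96]; additionally prefer no 1:1 stage (N1 ≠ N2, N3 ≠ N4)
k = 1…3: no 1:1-free in-range split of k·851 and k·93 into factor pairs; take k = 4
k = 4: N1·N3 = 3404 = 37·92, N2·N4 = 372 = 12·31
achieved = 37·92/(12·31) = 851/93; |achieved − target| = 0 ≤ 851/9300 ✓

N1=37 N2=12 N3=92 N4=31 achieved=851/93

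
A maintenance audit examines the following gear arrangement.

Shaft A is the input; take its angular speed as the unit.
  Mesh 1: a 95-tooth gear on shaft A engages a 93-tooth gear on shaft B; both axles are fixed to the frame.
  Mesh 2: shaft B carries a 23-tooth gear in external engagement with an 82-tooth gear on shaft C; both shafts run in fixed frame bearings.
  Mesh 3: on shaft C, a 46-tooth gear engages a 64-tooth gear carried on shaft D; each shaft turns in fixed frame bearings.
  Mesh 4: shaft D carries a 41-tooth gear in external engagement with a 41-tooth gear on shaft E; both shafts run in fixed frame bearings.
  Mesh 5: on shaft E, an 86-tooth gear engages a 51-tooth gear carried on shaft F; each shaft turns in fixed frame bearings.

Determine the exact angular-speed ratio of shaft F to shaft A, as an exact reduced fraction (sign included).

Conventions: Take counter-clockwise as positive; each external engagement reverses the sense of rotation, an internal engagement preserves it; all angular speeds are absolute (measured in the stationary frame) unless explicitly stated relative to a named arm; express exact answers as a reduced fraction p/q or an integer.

class = fixed-axis compound train [5 meshes; 5 ratios multiply, 5 sense flips]
mesh 1 [95T→93T]: running ratio 95/93, sense −
mesh 2 [23T→82T]: running ratio 2185/7626, sense +
mesh 3 [46T→64T]: running ratio 50255/244032, sense −
mesh 4 [41T→41T]: running ratio 50255/244032, sense +
mesh 5 [86T→51T]: running ratio 2160965/6222816, sense −
ω_out/ω_in = -2160965/6222816

-2160965/6222816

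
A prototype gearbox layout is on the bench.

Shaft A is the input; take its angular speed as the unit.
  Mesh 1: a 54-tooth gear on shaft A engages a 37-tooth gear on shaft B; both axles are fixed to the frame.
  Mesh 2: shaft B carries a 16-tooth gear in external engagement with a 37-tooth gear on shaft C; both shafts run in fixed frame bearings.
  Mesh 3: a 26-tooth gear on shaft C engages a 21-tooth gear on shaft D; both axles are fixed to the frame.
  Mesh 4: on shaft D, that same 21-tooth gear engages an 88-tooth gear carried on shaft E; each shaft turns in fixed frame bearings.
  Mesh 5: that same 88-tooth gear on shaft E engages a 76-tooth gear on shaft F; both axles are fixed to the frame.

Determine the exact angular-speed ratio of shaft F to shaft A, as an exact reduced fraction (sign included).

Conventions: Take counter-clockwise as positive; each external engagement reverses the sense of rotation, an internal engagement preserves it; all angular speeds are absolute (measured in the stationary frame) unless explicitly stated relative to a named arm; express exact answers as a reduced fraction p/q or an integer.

class = fixed-axis compound train [5 meshes; 5 ratios multiply, 5 sense flips]
mesh 1 [54T→37T]: running ratio 54/37, sense −
mesh 2 [16T→37T]: running ratio 864/1369, sense +
mesh 3 [26T→21T]: running ratio 7488/9583, sense −
mesh 4 [21T→88T]: running ratio 2808/15059, sense +
mesh 5 [88T→76T]: running ratio 5616/26011, sense −
ω_out/ω_in = -5616/26011

-5616/26011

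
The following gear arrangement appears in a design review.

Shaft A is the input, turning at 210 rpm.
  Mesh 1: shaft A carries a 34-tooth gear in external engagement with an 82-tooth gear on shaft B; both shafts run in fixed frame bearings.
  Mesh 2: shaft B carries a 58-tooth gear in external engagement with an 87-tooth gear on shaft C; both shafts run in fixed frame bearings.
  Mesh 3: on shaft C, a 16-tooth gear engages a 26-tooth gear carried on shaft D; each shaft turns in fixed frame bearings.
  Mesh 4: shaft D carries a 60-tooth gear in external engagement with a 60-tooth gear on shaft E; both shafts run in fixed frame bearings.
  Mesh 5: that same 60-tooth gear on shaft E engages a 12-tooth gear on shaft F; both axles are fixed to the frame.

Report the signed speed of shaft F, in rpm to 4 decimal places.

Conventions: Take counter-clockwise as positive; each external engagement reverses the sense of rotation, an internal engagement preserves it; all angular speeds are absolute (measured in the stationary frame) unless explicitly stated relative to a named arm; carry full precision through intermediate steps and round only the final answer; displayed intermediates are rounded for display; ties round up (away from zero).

-178.6116 rpm

recognized (6 fixed axles, 5 meshes): fixed-axis compound train
mesh 1 [34T→82T]: ω = 210.0000×34/82 = 87.0732 rpm, sense flips to −
mesh 2 [58T→87T]: ω = 87.0732×58/87 = 58.0488 rpm, sense flips to +
mesh 3 [16T→26T]: ω = 58.0488×16/26 = 35.7223 rpm, sense flips to −
mesh 4 [60T→60T]: ω = 35.7223×60/60 = 35.7223 rpm, sense flips to +
mesh 5 [60T→12T]: ω = 35.7223×60/12 = 178.6116 rpm, sense flips to −
signed output speed = -178.6116 rpm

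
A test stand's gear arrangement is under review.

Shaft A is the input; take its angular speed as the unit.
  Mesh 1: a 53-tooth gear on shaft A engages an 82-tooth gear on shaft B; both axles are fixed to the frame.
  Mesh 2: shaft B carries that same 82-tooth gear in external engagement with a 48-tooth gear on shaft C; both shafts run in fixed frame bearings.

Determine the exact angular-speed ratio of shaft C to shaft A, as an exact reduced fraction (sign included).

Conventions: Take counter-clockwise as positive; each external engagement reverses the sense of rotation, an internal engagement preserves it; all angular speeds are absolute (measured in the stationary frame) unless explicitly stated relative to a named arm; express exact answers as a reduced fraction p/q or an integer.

class = fixed-axis compound train [2 meshes; 2 ratios multiply, 2 sense flips]
mesh 1 [53T→82T]: running ratio 53/82, sense −
mesh 2 [82T→48T]: running ratio 53/48, sense +
ω_out/ω_in = 53/48

53/48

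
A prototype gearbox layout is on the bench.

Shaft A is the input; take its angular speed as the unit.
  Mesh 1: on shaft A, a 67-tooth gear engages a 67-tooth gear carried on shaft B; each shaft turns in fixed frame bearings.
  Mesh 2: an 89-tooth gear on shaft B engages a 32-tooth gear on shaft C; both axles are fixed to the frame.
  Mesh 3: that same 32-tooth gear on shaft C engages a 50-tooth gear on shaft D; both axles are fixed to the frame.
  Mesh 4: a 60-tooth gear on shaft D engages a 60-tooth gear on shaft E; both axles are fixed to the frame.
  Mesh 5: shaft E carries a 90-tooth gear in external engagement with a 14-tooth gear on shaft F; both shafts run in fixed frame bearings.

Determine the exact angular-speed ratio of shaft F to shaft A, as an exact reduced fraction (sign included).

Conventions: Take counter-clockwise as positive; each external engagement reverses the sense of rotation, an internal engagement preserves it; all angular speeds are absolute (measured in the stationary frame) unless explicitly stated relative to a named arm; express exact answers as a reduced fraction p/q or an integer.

-801/70

class = fixed-axis compound train [5 meshes; 5 ratios multiply, 5 sense flips]
mesh 1 [67T→67T]: running ratio 1, sense −
mesh 2 [89T→32T]: running ratio 89/32, sense +
mesh 3 [32T→50T]: running ratio 89/50, sense −
mesh 4 [60T→60T]: running ratio 89/50, sense +
mesh 5 [90T→14T]: running ratio 801/70, sense −
ω_out/ω_in = -801/70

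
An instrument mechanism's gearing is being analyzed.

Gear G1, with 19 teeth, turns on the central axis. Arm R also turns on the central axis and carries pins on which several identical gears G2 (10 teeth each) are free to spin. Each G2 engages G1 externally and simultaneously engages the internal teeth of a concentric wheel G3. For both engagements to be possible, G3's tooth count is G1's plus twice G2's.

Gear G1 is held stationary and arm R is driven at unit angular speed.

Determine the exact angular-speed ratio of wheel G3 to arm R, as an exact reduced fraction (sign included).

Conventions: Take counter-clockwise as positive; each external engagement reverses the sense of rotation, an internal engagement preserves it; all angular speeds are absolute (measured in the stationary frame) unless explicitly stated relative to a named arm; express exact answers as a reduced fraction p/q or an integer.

58/39

planetary set (19T centre, 10T on arm, 39T internal) — Willis relation
ring teeth: 19 + 2·10 = 39
19(ω_sun−ω_arm) = −39(ω_ring−ω_arm),  ω_sun = 0, ω_arm = 1
ω_ring = 1 − (19/39)(0−1) = 58/39
ω_out/ω_in = 58/39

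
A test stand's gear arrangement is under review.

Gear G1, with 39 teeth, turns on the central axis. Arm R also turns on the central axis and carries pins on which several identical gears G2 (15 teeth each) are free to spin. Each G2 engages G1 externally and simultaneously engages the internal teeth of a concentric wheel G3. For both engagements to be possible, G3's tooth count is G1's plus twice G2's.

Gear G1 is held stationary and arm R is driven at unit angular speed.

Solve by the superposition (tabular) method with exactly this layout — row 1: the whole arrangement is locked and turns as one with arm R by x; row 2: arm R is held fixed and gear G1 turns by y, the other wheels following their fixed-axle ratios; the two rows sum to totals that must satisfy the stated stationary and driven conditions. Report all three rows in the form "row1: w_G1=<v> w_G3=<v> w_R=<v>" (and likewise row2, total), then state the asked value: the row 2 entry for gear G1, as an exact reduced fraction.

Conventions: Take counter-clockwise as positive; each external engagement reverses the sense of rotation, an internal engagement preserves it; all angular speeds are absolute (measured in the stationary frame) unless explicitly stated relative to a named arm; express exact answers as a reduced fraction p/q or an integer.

recognized (axles ride arm R): planetary set, 39/15/69 teeth
row 1 (train locked, turned with arm): all members turn x
row 2 — arm fixed, fixed-axis ratios: sun y, ring −(39/69)·y, arm 0
boundary: total ω_sun = x + y = 0 and total ω_arm = x = 1  ⇒  y = -1, x = 1
row 2 ring = −(39/69)·(-1) = 13/23
totals (row 1 + row 2): sun 1 + (-1) = 0, ring 1 + 13/23 = 36/23, arm 1 + 0 = 1
asked cell (row2, sun) = -1

row1: w_G1=1 w_G3=1 w_R=1
row2: w_G1=-1 w_G3=13/23 w_R=0
total: w_G1=0 w_G3=36/23 w_R=1
asked value: -1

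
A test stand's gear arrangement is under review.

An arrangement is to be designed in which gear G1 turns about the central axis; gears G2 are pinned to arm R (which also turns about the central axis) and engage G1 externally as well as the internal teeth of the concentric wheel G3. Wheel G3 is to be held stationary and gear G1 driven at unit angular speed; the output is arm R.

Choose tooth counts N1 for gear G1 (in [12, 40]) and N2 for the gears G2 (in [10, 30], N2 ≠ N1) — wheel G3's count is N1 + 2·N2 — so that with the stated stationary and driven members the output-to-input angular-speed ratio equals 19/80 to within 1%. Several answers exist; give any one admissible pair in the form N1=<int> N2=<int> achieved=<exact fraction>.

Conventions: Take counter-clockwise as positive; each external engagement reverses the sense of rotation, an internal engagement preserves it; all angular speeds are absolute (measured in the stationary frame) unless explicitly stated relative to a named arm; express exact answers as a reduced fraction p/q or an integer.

N1=19 N2=21 achieved=19/80

topology: planetary set — design target 19/80, arm = carrier (Willis)
Willis with ω_ring = 0: ω_arm/ω_sun = N1/(N1+N3); set equal to 19/80  ⇒  N3/N1 = 1/(19/80) − 1 = 61/19
N3 = N1 + 2·N2  ⇒  N2/N1 = (N3/N1 − 1)/2 = (61/19 − 1)/2 = 21/19
smallest multiple with N1 ≥ 12 and N2 ≥ 10: k = 1  ⇒  N1 = 1·19 = 19, N2 = 1·21 = 21 (N1 ≤ 40, N2 ≤ 30, N2 ≠ N1 ✓), N3 = 19 + 2·21 = 61
check: N1/(N1+N3) with N1 = 19, N3 = 61 gives 19/80; |achieved − target| = 0 ≤ 19/8000 ✓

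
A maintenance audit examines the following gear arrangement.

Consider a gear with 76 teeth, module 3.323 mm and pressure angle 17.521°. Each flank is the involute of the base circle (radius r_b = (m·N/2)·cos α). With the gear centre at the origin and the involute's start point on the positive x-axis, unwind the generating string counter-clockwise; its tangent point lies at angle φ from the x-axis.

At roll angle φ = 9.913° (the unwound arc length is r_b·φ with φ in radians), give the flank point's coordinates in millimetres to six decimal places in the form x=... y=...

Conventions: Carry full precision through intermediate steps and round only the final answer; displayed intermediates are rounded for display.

x=122.204527 y=0.207257

recognized (one wheel, involute flank): single-mesh tooth geometry, m = 3.323, N = 76
pitch radius r_p = m·N/2 = 3.323·76/2 = 126.274000
base radius r_b = r_p·cos α = 126.274000·cos 17.521° = 120.415729
roll angle φ = 9.913° = 0.17301449 rad
x = r_b·(cos φ + φ·sin φ) = 122.204527
y = r_b·(sin φ − φ·cos φ) = 0.207257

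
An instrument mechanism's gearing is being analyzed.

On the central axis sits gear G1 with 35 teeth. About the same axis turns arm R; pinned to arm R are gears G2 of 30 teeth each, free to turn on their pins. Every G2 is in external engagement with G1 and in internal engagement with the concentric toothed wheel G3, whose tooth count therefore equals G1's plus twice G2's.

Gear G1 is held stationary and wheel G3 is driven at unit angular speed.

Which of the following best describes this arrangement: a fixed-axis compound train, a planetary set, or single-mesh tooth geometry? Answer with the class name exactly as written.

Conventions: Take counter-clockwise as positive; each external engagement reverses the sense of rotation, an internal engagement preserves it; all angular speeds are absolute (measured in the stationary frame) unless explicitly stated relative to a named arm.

planetary set

topology: planetary set — G1 35T / G2 30T / G3 95T, arm = carrier (Willis)
classification: planetary set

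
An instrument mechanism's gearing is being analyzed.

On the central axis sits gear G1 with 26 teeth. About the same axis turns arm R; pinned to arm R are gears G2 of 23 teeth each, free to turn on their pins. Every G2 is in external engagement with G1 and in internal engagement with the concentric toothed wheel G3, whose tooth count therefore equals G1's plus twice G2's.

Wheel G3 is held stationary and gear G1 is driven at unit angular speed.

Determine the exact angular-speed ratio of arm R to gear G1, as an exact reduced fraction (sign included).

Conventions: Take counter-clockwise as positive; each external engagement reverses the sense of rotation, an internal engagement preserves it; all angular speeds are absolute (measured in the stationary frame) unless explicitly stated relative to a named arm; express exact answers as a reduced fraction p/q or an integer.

13/49

topology: planetary set — G1 26T / G2 23T / G3 72T, arm = carrier (Willis)
ring teeth: 26 + 2·23 = 72
26(ω_sun−ω_arm) = −72(ω_ring−ω_arm),  ω_ring = 0, ω_sun = 1
26(1−ω_arm) = −72(0−ω_arm)  ⇒  98·ω_arm = 26  ⇒  ω_arm = 13/49
ω_out/ω_in = 13/49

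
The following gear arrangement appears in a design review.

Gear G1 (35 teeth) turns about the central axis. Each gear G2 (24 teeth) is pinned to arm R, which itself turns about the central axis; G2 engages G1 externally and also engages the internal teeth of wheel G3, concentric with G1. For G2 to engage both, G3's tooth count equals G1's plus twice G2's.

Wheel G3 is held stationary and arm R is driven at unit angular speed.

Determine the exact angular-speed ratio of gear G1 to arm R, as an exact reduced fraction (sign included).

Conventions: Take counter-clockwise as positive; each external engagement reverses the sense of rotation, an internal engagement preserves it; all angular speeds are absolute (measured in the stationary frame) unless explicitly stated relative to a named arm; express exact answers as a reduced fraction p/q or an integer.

118/35

recognized (axles ride arm R): planetary set, 35/24/83 teeth
ring teeth: 35 + 2·24 = 83
35(ω_sun−ω_arm) = −83(ω_ring−ω_arm),  ω_ring = 0, ω_arm = 1
ω_sun = 1 − (83/35)(0−1) = 118/35
ω_out/ω_in = 118/35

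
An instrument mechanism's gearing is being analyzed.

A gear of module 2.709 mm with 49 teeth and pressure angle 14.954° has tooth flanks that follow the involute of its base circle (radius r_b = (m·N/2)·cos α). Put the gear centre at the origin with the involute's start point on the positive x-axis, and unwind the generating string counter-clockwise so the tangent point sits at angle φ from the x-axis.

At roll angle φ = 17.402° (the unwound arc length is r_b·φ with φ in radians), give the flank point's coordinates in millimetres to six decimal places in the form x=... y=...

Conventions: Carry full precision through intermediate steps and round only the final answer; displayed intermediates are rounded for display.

single-mesh involute tooth geometry (49T wheel at module 2.709)
pitch radius r_p = m·N/2 = 2.709·49/2 = 66.370500
base radius r_b = r_p·cos α = 66.370500·cos 14.954° = 64.122751
roll angle φ = 17.402° = 0.30372220 rad
x = r_b·(cos φ + φ·sin φ) = 67.012464
y = r_b·(sin φ − φ·cos φ) = 0.593347

x=67.012464 y=0.593347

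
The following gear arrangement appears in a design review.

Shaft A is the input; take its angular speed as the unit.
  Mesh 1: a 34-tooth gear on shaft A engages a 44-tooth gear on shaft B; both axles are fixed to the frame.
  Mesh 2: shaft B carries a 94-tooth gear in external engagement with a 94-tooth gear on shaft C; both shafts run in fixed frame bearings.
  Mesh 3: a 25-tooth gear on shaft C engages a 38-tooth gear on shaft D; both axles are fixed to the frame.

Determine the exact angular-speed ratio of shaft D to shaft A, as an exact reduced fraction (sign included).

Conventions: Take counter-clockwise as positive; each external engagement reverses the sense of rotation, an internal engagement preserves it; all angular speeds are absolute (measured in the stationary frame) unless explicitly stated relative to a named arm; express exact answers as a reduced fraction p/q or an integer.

-425/836

class = fixed-axis compound train [3 meshes; 3 ratios multiply, 3 sense flips]
mesh 1 [34T→44T]: running ratio 17/22, sense −
mesh 2 [94T→94T]: running ratio 17/22, sense +
mesh 3 [25T→38T]: running ratio 425/836, sense −
ω_out/ω_in = -425/836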